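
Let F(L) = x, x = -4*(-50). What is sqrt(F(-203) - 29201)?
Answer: I*sqrt(29001) ≈ 170.3*I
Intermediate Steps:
x = 200
F(L) = 200
sqrt(F(-203) - 29201) = sqrt(200 - 29201) = sqrt(-29001) = I*sqrt(29001)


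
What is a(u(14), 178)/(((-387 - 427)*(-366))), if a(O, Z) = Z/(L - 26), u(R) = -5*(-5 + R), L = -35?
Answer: -89/9086682 ≈ -9.7946e-6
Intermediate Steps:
u(R) = 25 - 5*R
a(O, Z) = -Z/61 (a(O, Z) = Z/(-35 - 26) = Z/(-61) = -Z/61)
a(u(14), 178)/(((-387 - 427)*(-366))) = (-1/61*178)/(((-387 - 427)*(-366))) = -178/(61*((-814*(-366)))) = -178/61/297924 = -178/61*1/297924 = -89/9086682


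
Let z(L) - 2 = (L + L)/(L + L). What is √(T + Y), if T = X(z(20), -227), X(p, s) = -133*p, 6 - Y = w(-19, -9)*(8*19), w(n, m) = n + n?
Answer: √5383 ≈ 73.369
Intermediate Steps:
z(L) = 3 (z(L) = 2 + (L + L)/(L + L) = 2 + (2*L)/((2*L)) = 2 + (2*L)*(1/(2*L)) = 2 + 1 = 3)
w(n, m) = 2*n
Y = 5782 (Y = 6 - 2*(-19)*8*19 = 6 - (-38)*152 = 6 - 1*(-5776) = 6 + 5776 = 5782)
T = -399 (T = -133*3 = -399)
√(T + Y) = √(-399 + 5782) = √5383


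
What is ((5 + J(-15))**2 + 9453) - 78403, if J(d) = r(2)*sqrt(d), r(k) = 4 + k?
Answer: -69465 + 60*I*sqrt(15) ≈ -69465.0 + 232.38*I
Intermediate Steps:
J(d) = 6*sqrt(d) (J(d) = (4 + 2)*sqrt(d) = 6*sqrt(d))
((5 + J(-15))**2 + 9453) - 78403 = ((5 + 6*sqrt(-15))**2 + 9453) - 78403 = ((5 + 6*(I*sqrt(15)))**2 + 9453) - 78403 = ((5 + 6*I*sqrt(15))**2 + 9453) - 78403 = (9453 + (5 + 6*I*sqrt(15))**2) - 78403 = -68950 + (5 + 6*I*sqrt(15))**2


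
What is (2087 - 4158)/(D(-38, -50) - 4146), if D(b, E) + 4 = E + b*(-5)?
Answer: 2071/4010 ≈ 0.51646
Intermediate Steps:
D(b, E) = -4 + E - 5*b (D(b, E) = -4 + (E + b*(-5)) = -4 + (E - 5*b) = -4 + E - 5*b)
(2087 - 4158)/(D(-38, -50) - 4146) = (2087 - 4158)/((-4 - 50 - 5*(-38)) - 4146) = -2071/((-4 - 50 + 190) - 4146) = -2071/(136 - 4146) = -2071/(-4010) = -2071*(-1/4010) = 2071/4010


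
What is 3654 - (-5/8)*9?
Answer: 29277/8 ≈ 3659.6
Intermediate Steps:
3654 - (-5/8)*9 = 3654 - (-5*⅛)*9 = 3654 - (-5)*9/8 = 3654 - 1*(-45/8) = 3654 + 45/8 = 29277/8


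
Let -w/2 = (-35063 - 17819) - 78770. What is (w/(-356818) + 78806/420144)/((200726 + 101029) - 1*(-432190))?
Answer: -20626549117/27507330488382360 ≈ -7.4986e-7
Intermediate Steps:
w = 263304 (w = -2*((-35063 - 17819) - 78770) = -2*(-52882 - 78770) = -2*(-131652) = 263304)
(w/(-356818) + 78806/420144)/((200726 + 101029) - 1*(-432190)) = (263304/(-356818) + 78806/420144)/((200726 + 101029) - 1*(-432190)) = (263304*(-1/356818) + 78806*(1/420144))/(301755 + 432190) = (-131652/178409 + 39403/210072)/733945 = -20626549117/37478735448*1/733945 = -20626549117/27507330488382360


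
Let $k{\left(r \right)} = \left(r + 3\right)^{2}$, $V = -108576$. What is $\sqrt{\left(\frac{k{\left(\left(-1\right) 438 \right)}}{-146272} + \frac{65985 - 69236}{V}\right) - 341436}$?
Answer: $\frac{i \sqrt{36502159718732823115}}{10339602} \approx 584.33 i$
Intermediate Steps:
$k{\left(r \right)} = \left(3 + r\right)^{2}$
$\sqrt{\left(\frac{k{\left(\left(-1\right) 438 \right)}}{-146272} + \frac{65985 - 69236}{V}\right) - 341436} = \sqrt{\left(\frac{\left(3 - 438\right)^{2}}{-146272} + \frac{65985 - 69236}{-108576}\right) - 341436} = \sqrt{\left(\left(3 - 438\right)^{2} \left(- \frac{1}{146272}\right) - - \frac{3251}{108576}\right) - 341436} = \sqrt{\left(\left(-435\right)^{2} \left(- \frac{1}{146272}\right) + \frac{3251}{108576}\right) - 341436} = \sqrt{\left(189225 \left(- \frac{1}{146272}\right) + \frac{3251}{108576}\right) - 341436} = \sqrt{\left(- \frac{189225}{146272} + \frac{3251}{108576}\right) - 341436} = \sqrt{- \frac{78397513}{62037612} - 341436} = \sqrt{- \frac{21181952488345}{62037612}} = \frac{i \sqrt{36502159718732823115}}{10339602}$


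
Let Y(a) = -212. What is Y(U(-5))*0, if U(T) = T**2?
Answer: 0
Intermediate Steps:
Y(U(-5))*0 = -212*0 = 0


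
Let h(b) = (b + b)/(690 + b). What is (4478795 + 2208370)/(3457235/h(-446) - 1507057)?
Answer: -497079265/182321682 ≈ -2.7264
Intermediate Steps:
h(b) = 2*b/(690 + b) (h(b) = (2*b)/(690 + b) = 2*b/(690 + b))
(4478795 + 2208370)/(3457235/h(-446) - 1507057) = (4478795 + 2208370)/(3457235/((2*(-446)/(690 - 446))) - 1507057) = 6687165/(3457235/((2*(-446)/244)) - 1507057) = 6687165/(3457235/((2*(-446)*(1/244))) - 1507057) = 6687165/(3457235/(-223/61) - 1507057) = 6687165/(3457235*(-61/223) - 1507057) = 6687165/(-210891335/223 - 1507057) = 6687165/(-546965046/223) = 6687165*(-223/546965046) = -497079265/182321682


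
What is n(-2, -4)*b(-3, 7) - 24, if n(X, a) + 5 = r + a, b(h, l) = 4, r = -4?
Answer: -76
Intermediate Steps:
n(X, a) = -9 + a (n(X, a) = -5 + (-4 + a) = -9 + a)
n(-2, -4)*b(-3, 7) - 24 = (-9 - 4)*4 - 24 = -13*4 - 24 = -52 - 24 = -76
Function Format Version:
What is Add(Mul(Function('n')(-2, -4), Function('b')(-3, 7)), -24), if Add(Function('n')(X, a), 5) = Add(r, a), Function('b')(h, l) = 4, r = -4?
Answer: -76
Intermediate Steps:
Function('n')(X, a) = Add(-9, a) (Function('n')(X, a) = Add(-5, Add(-4, a)) = Add(-9, a))
Add(Mul(Function('n')(-2, -4), Function('b')(-3, 7)), -24) = Add(Mul(Add(-9, -4), 4), -24) = Add(Mul(-13, 4), -24) = Add(-52, -24) = -76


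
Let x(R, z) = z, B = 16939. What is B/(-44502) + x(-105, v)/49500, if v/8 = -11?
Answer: -6381793/16688250 ≈ -0.38241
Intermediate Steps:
v = -88 (v = 8*(-11) = -88)
B/(-44502) + x(-105, v)/49500 = 16939/(-44502) - 88/49500 = 16939*(-1/44502) - 88*1/49500 = -16939/44502 - 2/1125 = -6381793/16688250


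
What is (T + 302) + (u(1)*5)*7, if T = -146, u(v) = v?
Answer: 191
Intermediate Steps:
(T + 302) + (u(1)*5)*7 = (-146 + 302) + (1*5)*7 = 156 + 5*7 = 156 + 35 = 191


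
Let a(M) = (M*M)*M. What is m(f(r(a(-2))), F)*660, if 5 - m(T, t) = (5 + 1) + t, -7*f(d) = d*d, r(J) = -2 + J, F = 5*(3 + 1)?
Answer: -13860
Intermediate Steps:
F = 20 (F = 5*4 = 20)
a(M) = M³ (a(M) = M²*M = M³)
f(d) = -d²/7 (f(d) = -d*d/7 = -d²/7)
m(T, t) = -1 - t (m(T, t) = 5 - ((5 + 1) + t) = 5 - (6 + t) = 5 + (-6 - t) = -1 - t)
m(f(r(a(-2))), F)*660 = (-1 - 1*20)*660 = (-1 - 20)*660 = -21*660 = -13860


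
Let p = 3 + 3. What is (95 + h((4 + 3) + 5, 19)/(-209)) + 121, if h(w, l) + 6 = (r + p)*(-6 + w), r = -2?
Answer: 45126/209 ≈ 215.91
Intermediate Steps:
p = 6
h(w, l) = -30 + 4*w (h(w, l) = -6 + (-2 + 6)*(-6 + w) = -6 + 4*(-6 + w) = -6 + (-24 + 4*w) = -30 + 4*w)
(95 + h((4 + 3) + 5, 19)/(-209)) + 121 = (95 + (-30 + 4*((4 + 3) + 5))/(-209)) + 121 = (95 + (-30 + 4*(7 + 5))*(-1/209)) + 121 = (95 + (-30 + 4*12)*(-1/209)) + 121 = (95 + (-30 + 48)*(-1/209)) + 121 = (95 + 18*(-1/209)) + 121 = (95 - 18/209) + 121 = 19837/209 + 121 = 45126/209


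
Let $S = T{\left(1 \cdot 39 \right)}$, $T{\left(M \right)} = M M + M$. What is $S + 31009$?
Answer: $32569$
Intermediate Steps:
$T{\left(M \right)} = M + M^{2}$ ($T{\left(M \right)} = M^{2} + M = M + M^{2}$)
$S = 1560$ ($S = 1 \cdot 39 \left(1 + 1 \cdot 39\right) = 39 \left(1 + 39\right) = 39 \cdot 40 = 1560$)
$S + 31009 = 1560 + 31009 = 32569$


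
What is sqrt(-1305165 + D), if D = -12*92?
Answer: 3*I*sqrt(145141) ≈ 1142.9*I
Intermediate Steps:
D = -1104
sqrt(-1305165 + D) = sqrt(-1305165 - 1104) = sqrt(-1306269) = 3*I*sqrt(145141)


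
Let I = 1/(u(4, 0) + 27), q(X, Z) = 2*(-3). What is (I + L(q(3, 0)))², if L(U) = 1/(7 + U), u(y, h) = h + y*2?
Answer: 1296/1225 ≈ 1.0580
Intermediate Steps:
u(y, h) = h + 2*y
q(X, Z) = -6
I = 1/35 (I = 1/((0 + 2*4) + 27) = 1/((0 + 8) + 27) = 1/(8 + 27) = 1/35 ≈ 0.028571)
(I + L(q(3, 0)))² = (1/35 + 1/(7 - 6))² = (1/35 + 1/1)² = (1/35 + 1)² = (36/35)² = 1296/1225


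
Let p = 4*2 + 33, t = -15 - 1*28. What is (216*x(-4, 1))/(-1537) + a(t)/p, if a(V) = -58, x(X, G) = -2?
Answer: -71434/63017 ≈ -1.1336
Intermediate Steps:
t = -43 (t = -15 - 28 = -43)
p = 41 (p = 8 + 33 = 41)
(216*x(-4, 1))/(-1537) + a(t)/p = (216*(-2))/(-1537) - 58/41 = -432*(-1/1537) - 58*1/41 = 432/1537 - 58/41 = -71434/63017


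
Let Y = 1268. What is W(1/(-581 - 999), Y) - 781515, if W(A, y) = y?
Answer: -780247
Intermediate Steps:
W(1/(-581 - 999), Y) - 781515 = 1268 - 781515 = -780247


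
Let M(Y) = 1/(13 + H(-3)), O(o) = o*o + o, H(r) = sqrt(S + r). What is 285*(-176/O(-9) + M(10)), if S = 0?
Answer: 95*(-22*sqrt(3) + 277*I)/(3*(sqrt(3) - 13*I)) ≈ -675.13 - 2.87*I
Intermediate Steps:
H(r) = sqrt(r) (H(r) = sqrt(0 + r) = sqrt(r))
O(o) = o + o**2 (O(o) = o**2 + o = o + o**2)
M(Y) = 1/(13 + I*sqrt(3)) (M(Y) = 1/(13 + sqrt(-3)) = 1/(13 + I*sqrt(3)))
285*(-176/O(-9) + M(10)) = 285*(-176*(-1/(9*(1 - 9))) + (13/172 - I*sqrt(3)/172)) = 285*(-176/((-9*(-8))) + (13/172 - I*sqrt(3)/172)) = 285*(-176/72 + (13/172 - I*sqrt(3)/172)) = 285*(-176*1/72 + (13/172 - I*sqrt(3)/172)) = 285*(-22/9 + (13/172 - I*sqrt(3)/172)) = 285*(-3667/1548 - I*sqrt(3)/172) = -348365/516 - 285*I*sqrt(3)/172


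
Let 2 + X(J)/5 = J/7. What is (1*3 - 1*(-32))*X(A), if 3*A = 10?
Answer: -800/3 ≈ -266.67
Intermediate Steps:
A = 10/3 (A = (⅓)*10 = 10/3 ≈ 3.3333)
X(J) = -10 + 5*J/7 (X(J) = -10 + 5*(J/7) = -10 + 5*J/7)
(1*3 - 1*(-32))*X(A) = (1*3 - 1*(-32))*(-10 + (5/7)*(10/3)) = (3 + 32)*(-10 + 50/21) = 35*(-160/21) = -800/3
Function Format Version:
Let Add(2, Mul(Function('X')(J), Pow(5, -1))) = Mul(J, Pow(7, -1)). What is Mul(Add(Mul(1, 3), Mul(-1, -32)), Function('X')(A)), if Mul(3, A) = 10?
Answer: Rational(-800, 3) ≈ -266.67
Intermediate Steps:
A = Rational(10, 3) (A = Mul(Rational(1, 3), 10) = Rational(10, 3) ≈ 3.3333)
Function('X')(J) = Add(-10, Mul(Rational(5, 7), J)) (Function('X')(J) = Add(-10, Mul(5, Mul(J, Pow(7, -1)))) = Add(-10, Mul(5, Mul(J, Rational(1, 7)))) = Add(-10, Mul(5, Mul(Rational(1, 7), J))) = Add(-10, Mul(Rational(5, 7), J)))
Mul(Add(Mul(1, 3), Mul(-1, -32)), Function('X')(A)) = Mul(Add(Mul(1, 3), Mul(-1, -32)), Add(-10, Mul(Rational(5, 7), Rational(10, 3)))) = Mul(Add(3, 32), Add(-10, Rational(50, 21))) = Mul(35, Rational(-160, 21)) = Rational(-800, 3)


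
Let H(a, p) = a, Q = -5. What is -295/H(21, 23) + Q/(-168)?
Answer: -785/56 ≈ -14.018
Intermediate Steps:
-295/H(21, 23) + Q/(-168) = -295/21 - 5/(-168) = -295*1/21 - 5*(-1/168) = -295/21 + 5/168 = -785/56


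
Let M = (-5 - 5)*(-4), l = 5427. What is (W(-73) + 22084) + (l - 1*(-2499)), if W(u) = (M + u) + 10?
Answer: 29987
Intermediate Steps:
M = 40 (M = -10*(-4) = 40)
W(u) = 50 + u (W(u) = (40 + u) + 10 = 50 + u)
(W(-73) + 22084) + (l - 1*(-2499)) = ((50 - 73) + 22084) + (5427 - 1*(-2499)) = (-23 + 22084) + (5427 + 2499) = 22061 + 7926 = 29987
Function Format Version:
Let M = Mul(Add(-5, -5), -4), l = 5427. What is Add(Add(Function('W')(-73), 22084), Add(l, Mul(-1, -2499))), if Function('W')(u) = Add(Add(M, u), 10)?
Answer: 29987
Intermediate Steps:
M = 40 (M = Mul(-10, -4) = 40)
Function('W')(u) = Add(50, u) (Function('W')(u) = Add(Add(40, u), 10) = Add(50, u))
Add(Add(Function('W')(-73), 22084), Add(l, Mul(-1, -2499))) = Add(Add(Add(50, -73), 22084), Add(5427, Mul(-1, -2499))) = Add(Add(-23, 22084), Add(5427, 2499)) = Add(22061, 7926) = 29987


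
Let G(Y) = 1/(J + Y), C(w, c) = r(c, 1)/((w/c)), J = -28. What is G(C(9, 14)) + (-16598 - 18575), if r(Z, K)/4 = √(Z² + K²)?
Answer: -696284627/19796 + 9*√197/9898 ≈ -35173.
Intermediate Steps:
r(Z, K) = 4*√(K² + Z²) (r(Z, K) = 4*√(Z² + K²) = 4*√(K² + Z²))
C(w, c) = 4*c*√(1 + c²)/w (C(w, c) = (4*√(1² + c²))/((w/c)) = (4*√(1 + c²))*(c/w) = 4*c*√(1 + c²)/w)
G(Y) = 1/(-28 + Y)
G(C(9, 14)) + (-16598 - 18575) = 1/(-28 + 4*14*√(1 + 14²)/9) + (-16598 - 18575) = 1/(-28 + 4*14*(⅑)*√(1 + 196)) - 35173 = 1/(-28 + 4*14*(⅑)*√197) - 35173 = 1/(-28 + 56*√197/9) - 35173 = -35173 + 1/(-28 + 56*√197/9)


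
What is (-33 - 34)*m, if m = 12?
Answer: -804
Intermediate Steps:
(-33 - 34)*m = (-33 - 34)*12 = -67*12 = -804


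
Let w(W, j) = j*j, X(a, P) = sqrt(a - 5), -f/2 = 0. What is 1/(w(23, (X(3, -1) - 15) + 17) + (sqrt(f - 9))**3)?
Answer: 1/((2 + I*sqrt(2))**2 - 27*I) ≈ 0.0043523 + 0.046446*I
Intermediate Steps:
f = 0 (f = -2*0 = 0)
X(a, P) = sqrt(-5 + a)
w(W, j) = j**2
1/(w(23, (X(3, -1) - 15) + 17) + (sqrt(f - 9))**3) = 1/(((sqrt(-5 + 3) - 15) + 17)**2 + (sqrt(0 - 9))**3) = 1/(((sqrt(-2) - 15) + 17)**2 + (sqrt(-9))**3) = 1/(((I*sqrt(2) - 15) + 17)**2 + (3*I)**3) = 1/(((-15 + I*sqrt(2)) + 17)**2 - 27*I) = 1/((2 + I*sqrt(2))**2 - 27*I)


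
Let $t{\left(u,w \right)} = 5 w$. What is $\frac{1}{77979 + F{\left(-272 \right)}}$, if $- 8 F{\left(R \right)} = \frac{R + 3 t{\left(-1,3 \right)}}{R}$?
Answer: $\frac{2176}{169682077} \approx 1.2824 \cdot 10^{-5}$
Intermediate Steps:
$F{\left(R \right)} = - \frac{45 + R}{8 R}$ ($F{\left(R \right)} = - \frac{\left(R + 3 \cdot 5 \cdot 3\right) \frac{1}{R}}{8} = - \frac{\left(R + 3 \cdot 15\right) \frac{1}{R}}{8} = - \frac{\left(R + 45\right) \frac{1}{R}}{8} = - \frac{\left(45 + R\right) \frac{1}{R}}{8} = - \frac{\frac{1}{R} \left(45 + R\right)}{8} = - \frac{45 + R}{8 R}$)
$\frac{1}{77979 + F{\left(-272 \right)}} = \frac{1}{77979 + \frac{-45 - -272}{8 \left(-272\right)}} = \frac{1}{77979 + \frac{1}{8} \left(- \frac{1}{272}\right) \left(-45 + 272\right)} = \frac{1}{77979 + \frac{1}{8} \left(- \frac{1}{272}\right) 227} = \frac{1}{77979 - \frac{227}{2176}} = \frac{1}{\frac{169682077}{2176}} = \frac{2176}{169682077}$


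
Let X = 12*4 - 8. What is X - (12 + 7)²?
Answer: -321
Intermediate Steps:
X = 40 (X = 48 - 8 = 40)
X - (12 + 7)² = 40 - (12 + 7)² = 40 - 1*19² = 40 - 1*361 = 40 - 361 = -321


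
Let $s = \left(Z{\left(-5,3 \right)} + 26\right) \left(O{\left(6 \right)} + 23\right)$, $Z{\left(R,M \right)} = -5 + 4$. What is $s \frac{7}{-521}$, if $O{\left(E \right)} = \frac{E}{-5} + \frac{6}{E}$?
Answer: $- \frac{3990}{521} \approx -7.6583$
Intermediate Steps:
$Z{\left(R,M \right)} = -1$
$O{\left(E \right)} = \frac{6}{E} - \frac{E}{5}$ ($O{\left(E \right)} = E \left(- \frac{1}{5}\right) + \frac{6}{E} = - \frac{E}{5} + \frac{6}{E} = \frac{6}{E} - \frac{E}{5}$)
$s = 570$ ($s = \left(-1 + 26\right) \left(\left(\frac{6}{6} - \frac{6}{5}\right) + 23\right) = 25 \left(\left(6 \cdot \frac{1}{6} - \frac{6}{5}\right) + 23\right) = 25 \left(\left(1 - \frac{6}{5}\right) + 23\right) = 25 \left(- \frac{1}{5} + 23\right) = 25 \cdot \frac{114}{5} = 570$)
$s \frac{7}{-521} = 570 \frac{7}{-521} = 570 \cdot 7 \left(- \frac{1}{521}\right) = 570 \left(- \frac{7}{521}\right) = - \frac{3990}{521}$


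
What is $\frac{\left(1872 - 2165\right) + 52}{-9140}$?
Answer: $\frac{241}{9140} \approx 0.026368$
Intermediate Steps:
$\frac{\left(1872 - 2165\right) + 52}{-9140} = \left(-293 + 52\right) \left(- \frac{1}{9140}\right) = \left(-241\right) \left(- \frac{1}{9140}\right) = \frac{241}{9140}$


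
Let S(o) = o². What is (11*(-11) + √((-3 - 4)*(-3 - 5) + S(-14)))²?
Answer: 14893 - 1452*√7 ≈ 11051.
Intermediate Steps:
(11*(-11) + √((-3 - 4)*(-3 - 5) + S(-14)))² = (11*(-11) + √((-3 - 4)*(-3 - 5) + (-14)²))² = (-121 + √(-7*(-8) + 196))² = (-121 + √(56 + 196))² = (-121 + √252)² = (-121 + 6*√7)²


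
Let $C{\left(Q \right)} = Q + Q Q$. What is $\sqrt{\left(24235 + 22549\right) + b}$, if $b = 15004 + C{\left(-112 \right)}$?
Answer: $2 \sqrt{18555} \approx 272.43$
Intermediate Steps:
$C{\left(Q \right)} = Q + Q^{2}$
$b = 27436$ ($b = 15004 - 112 \left(1 - 112\right) = 15004 - -12432 = 15004 + 12432 = 27436$)
$\sqrt{\left(24235 + 22549\right) + b} = \sqrt{\left(24235 + 22549\right) + 27436} = \sqrt{46784 + 27436} = \sqrt{74220} = 2 \sqrt{18555}$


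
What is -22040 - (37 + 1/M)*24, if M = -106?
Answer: -1215172/53 ≈ -22928.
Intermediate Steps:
-22040 - (37 + 1/M)*24 = -22040 - (37 + 1/(-106))*24 = -22040 - (37 - 1/106)*24 = -22040 - 3921*24/106 = -22040 - 1*47052/53 = -22040 - 47052/53 = -1215172/53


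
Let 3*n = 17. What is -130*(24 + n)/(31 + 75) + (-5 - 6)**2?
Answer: 13454/159 ≈ 84.616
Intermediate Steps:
n = 17/3 (n = (1/3)*17 = 17/3 ≈ 5.6667)
-130*(24 + n)/(31 + 75) + (-5 - 6)**2 = -130*(24 + 17/3)/(31 + 75) + (-5 - 6)**2 = -11570/(3*106) + (-11)**2 = -11570/(3*106) + 121 = -130*89/318 + 121 = -5785/159 + 121 = 13454/159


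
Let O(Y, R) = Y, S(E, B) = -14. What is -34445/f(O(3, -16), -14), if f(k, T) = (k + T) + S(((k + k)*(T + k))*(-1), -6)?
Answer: 6889/5 ≈ 1377.8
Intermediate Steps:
f(k, T) = -14 + T + k (f(k, T) = (k + T) - 14 = (T + k) - 14 = -14 + T + k)
-34445/f(O(3, -16), -14) = -34445/(-14 - 14 + 3) = -34445/(-25) = -34445*(-1/25) = 6889/5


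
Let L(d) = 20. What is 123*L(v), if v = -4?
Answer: 2460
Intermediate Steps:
123*L(v) = 123*20 = 2460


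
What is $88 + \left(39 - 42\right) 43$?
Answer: $-41$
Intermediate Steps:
$88 + \left(39 - 42\right) 43 = 88 - 129 = -41$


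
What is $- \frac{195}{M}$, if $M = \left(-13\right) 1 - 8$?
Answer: $\frac{65}{7} \approx 9.2857$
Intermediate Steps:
$M = -21$ ($M = -13 - 8 = -21$)
$- \frac{195}{M} = - \frac{195}{-21} = \left(-195\right) \left(- \frac{1}{21}\right) = \frac{65}{7}$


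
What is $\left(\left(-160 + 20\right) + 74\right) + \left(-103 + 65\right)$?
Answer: $-104$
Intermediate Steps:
$\left(\left(-160 + 20\right) + 74\right) + \left(-103 + 65\right) = \left(-140 + 74\right) - 38 = -66 - 38 = -104$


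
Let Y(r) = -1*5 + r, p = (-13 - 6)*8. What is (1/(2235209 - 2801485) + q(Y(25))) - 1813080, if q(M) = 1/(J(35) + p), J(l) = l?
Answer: -120124332305753/66254292 ≈ -1.8131e+6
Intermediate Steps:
p = -152 (p = -19*8 = -152)
Y(r) = -5 + r
q(M) = -1/117 (q(M) = 1/(35 - 152) = 1/(-117) = -1/117)
(1/(2235209 - 2801485) + q(Y(25))) - 1813080 = (1/(2235209 - 2801485) - 1/117) - 1813080 = (1/(-566276) - 1/117) - 1813080 = (-1/566276 - 1/117) - 1813080 = -566393/66254292 - 1813080 = -120124332305753/66254292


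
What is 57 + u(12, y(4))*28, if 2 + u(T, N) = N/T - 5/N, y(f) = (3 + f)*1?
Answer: -8/3 ≈ -2.6667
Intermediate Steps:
y(f) = 3 + f
u(T, N) = -2 - 5/N + N/T (u(T, N) = -2 + (N/T - 5/N) = -2 + (-5/N + N/T) = -2 - 5/N + N/T)
57 + u(12, y(4))*28 = 57 + (-2 - 5/(3 + 4) + (3 + 4)/12)*28 = 57 + (-2 - 5/7 + 7*(1/12))*28 = 57 + (-2 - 5*⅐ + 7/12)*28 = 57 + (-2 - 5/7 + 7/12)*28 = 57 - 179/84*28 = 57 - 179/3 = -8/3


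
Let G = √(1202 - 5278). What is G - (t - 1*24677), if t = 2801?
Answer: 21876 + 2*I*√1019 ≈ 21876.0 + 63.844*I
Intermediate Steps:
G = 2*I*√1019 (G = √(-4076) = 2*I*√1019 ≈ 63.844*I)
G - (t - 1*24677) = 2*I*√1019 - (2801 - 1*24677) = 2*I*√1019 - (2801 - 24677) = 2*I*√1019 - 1*(-21876) = 2*I*√1019 + 21876 = 21876 + 2*I*√1019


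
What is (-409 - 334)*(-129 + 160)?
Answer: -23033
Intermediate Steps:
(-409 - 334)*(-129 + 160) = -743*31 = -23033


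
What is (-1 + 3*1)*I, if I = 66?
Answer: 132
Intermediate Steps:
(-1 + 3*1)*I = (-1 + 3*1)*66 = (-1 + 3)*66 = 2*66 = 132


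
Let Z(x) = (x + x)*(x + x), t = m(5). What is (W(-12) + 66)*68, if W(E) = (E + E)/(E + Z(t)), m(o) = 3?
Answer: 4420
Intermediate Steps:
t = 3
Z(x) = 4*x² (Z(x) = (2*x)*(2*x) = 4*x²)
W(E) = 2*E/(36 + E) (W(E) = (E + E)/(E + 4*3²) = (2*E)/(E + 4*9) = (2*E)/(E + 36) = (2*E)/(36 + E) = 2*E/(36 + E))
(W(-12) + 66)*68 = (2*(-12)/(36 - 12) + 66)*68 = (2*(-12)/24 + 66)*68 = (2*(-12)*(1/24) + 66)*68 = (-1 + 66)*68 = 65*68 = 4420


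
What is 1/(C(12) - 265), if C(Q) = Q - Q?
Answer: -1/265 ≈ -0.0037736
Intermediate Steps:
C(Q) = 0
1/(C(12) - 265) = 1/(0 - 265) = 1/(-265) = -1/265*1 = -1/265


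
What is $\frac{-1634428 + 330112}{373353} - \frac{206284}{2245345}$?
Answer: $- \frac{1001885386424}{279435430595} \approx -3.5854$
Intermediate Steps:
$\frac{-1634428 + 330112}{373353} - \frac{206284}{2245345} = \left(-1304316\right) \frac{1}{373353} - \frac{206284}{2245345} = - \frac{434772}{124451} - \frac{206284}{2245345} = - \frac{1001885386424}{279435430595}$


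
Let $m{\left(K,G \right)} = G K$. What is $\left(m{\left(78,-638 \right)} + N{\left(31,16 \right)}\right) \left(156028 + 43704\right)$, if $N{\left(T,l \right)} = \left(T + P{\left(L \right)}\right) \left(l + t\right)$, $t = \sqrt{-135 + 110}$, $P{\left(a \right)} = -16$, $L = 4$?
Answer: $-9891527568 + 14979900 i \approx -9.8915 \cdot 10^{9} + 1.498 \cdot 10^{7} i$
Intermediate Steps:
$t = 5 i$ ($t = \sqrt{-25} = 5 i \approx 5.0 i$)
$N{\left(T,l \right)} = \left(-16 + T\right) \left(l + 5 i\right)$ ($N{\left(T,l \right)} = \left(T - 16\right) \left(l + 5 i\right) = \left(-16 + T\right) \left(l + 5 i\right)$)
$\left(m{\left(78,-638 \right)} + N{\left(31,16 \right)}\right) \left(156028 + 43704\right) = \left(\left(-638\right) 78 + \left(- 80 i - 256 + 31 \cdot 16 + 5 i 31\right)\right) \left(156028 + 43704\right) = \left(-49764 + \left(- 80 i - 256 + 496 + 155 i\right)\right) 199732 = \left(-49764 + \left(240 + 75 i\right)\right) 199732 = \left(-49524 + 75 i\right) 199732 = -9891527568 + 14979900 i$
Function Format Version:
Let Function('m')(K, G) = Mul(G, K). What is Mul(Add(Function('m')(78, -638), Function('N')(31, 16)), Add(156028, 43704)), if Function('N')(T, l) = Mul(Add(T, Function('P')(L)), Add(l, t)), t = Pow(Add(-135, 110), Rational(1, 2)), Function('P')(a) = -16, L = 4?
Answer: Add(-9891527568, Mul(14979900, I)) ≈ Add(-9.8915e+9, Mul(1.4980e+7, I))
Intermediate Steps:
t = Mul(5, I) (t = Pow(-25, Rational(1, 2)) = Mul(5, I) ≈ Mul(5.0000, I))
Function('N')(T, l) = Mul(Add(-16, T), Add(l, Mul(5, I))) (Function('N')(T, l) = Mul(Add(T, -16), Add(l, Mul(5, I))) = Mul(Add(-16, T), Add(l, Mul(5, I))))
Mul(Add(Function('m')(78, -638), Function('N')(31, 16)), Add(156028, 43704)) = Mul(Add(Mul(-638, 78), Add(Mul(-80, I), Mul(-16, 16), Mul(31, 16), Mul(5, I, 31))), Add(156028, 43704)) = Mul(Add(-49764, Add(Mul(-80, I), -256, 496, Mul(155, I))), 199732) = Mul(Add(-49764, Add(240, Mul(75, I))), 199732) = Mul(Add(-49524, Mul(75, I)), 199732) = Add(-9891527568, Mul(14979900, I))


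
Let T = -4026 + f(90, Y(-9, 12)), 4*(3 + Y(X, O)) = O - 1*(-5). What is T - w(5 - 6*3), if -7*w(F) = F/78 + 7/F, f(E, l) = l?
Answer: -4395137/1092 ≈ -4024.9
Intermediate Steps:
Y(X, O) = -7/4 + O/4 (Y(X, O) = -3 + (O - 1*(-5))/4 = -3 + (O + 5)/4 = -3 + (5 + O)/4 = -3 + (5/4 + O/4) = -7/4 + O/4)
w(F) = -1/F - F/546 (w(F) = -(F/78 + 7/F)/7 = -(7/F + F/78)/7 = -1/F - F/546)
T = -16099/4 (T = -4026 + (-7/4 + (¼)*12) = -4026 + (-7/4 + 3) = -4026 + 5/4 = -16099/4 ≈ -4024.8)
T - w(5 - 6*3) = -16099/4 - (-1/(5 - 6*3) - (5 - 6*3)/546) = -16099/4 - (-1/(5 - 18) - (5 - 18)/546) = -16099/4 - (-1/(-13) - 1/546*(-13)) = -16099/4 - (-1*(-1/13) + 1/42) = -16099/4 - (1/13 + 1/42) = -16099/4 - 1*55/546 = -16099/4 - 55/546 = -4395137/1092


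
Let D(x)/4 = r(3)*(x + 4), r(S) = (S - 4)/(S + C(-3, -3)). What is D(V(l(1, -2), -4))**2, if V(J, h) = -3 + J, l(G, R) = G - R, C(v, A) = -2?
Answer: 256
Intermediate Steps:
r(S) = (-4 + S)/(-2 + S) (r(S) = (S - 4)/(S - 2) = (-4 + S)/(-2 + S))
D(x) = -16 - 4*x (D(x) = 4*(((-4 + 3)/(-2 + 3))*(x + 4)) = 4*((-1/1)*(4 + x)) = 4*((1*(-1))*(4 + x)) = 4*(-(4 + x)) = 4*(-4 - x) = -16 - 4*x)
D(V(l(1, -2), -4))**2 = (-16 - 4*(-3 + (1 - 1*(-2))))**2 = (-16 - 4*(-3 + (1 + 2)))**2 = (-16 - 4*(-3 + 3))**2 = (-16 - 4*0)**2 = (-16 + 0)**2 = (-16)**2 = 256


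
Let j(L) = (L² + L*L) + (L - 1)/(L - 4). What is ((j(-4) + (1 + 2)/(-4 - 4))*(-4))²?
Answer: 16641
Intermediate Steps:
j(L) = 2*L² + (-1 + L)/(-4 + L) (j(L) = (L² + L²) + (-1 + L)/(-4 + L) = 2*L² + (-1 + L)/(-4 + L))
((j(-4) + (1 + 2)/(-4 - 4))*(-4))² = (((-1 - 4 - 8*(-4)² + 2*(-4)³)/(-4 - 4) + (1 + 2)/(-4 - 4))*(-4))² = (((-1 - 4 - 8*16 + 2*(-64))/(-8) + 3/(-8))*(-4))² = ((-(-1 - 4 - 128 - 128)/8 + 3*(-⅛))*(-4))² = ((-⅛*(-261) - 3/8)*(-4))² = ((261/8 - 3/8)*(-4))² = ((129/4)*(-4))² = (-129)² = 16641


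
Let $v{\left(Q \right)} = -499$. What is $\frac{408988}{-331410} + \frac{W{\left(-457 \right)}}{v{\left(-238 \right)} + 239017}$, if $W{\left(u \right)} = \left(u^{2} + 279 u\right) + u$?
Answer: $- \frac{3930198683}{4391513910} \approx -0.89495$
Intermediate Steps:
$W{\left(u \right)} = u^{2} + 280 u$
$\frac{408988}{-331410} + \frac{W{\left(-457 \right)}}{v{\left(-238 \right)} + 239017} = \frac{408988}{-331410} + \frac{\left(-457\right) \left(280 - 457\right)}{-499 + 239017} = 408988 \left(- \frac{1}{331410}\right) + \frac{\left(-457\right) \left(-177\right)}{238518} = - \frac{204494}{165705} + 80889 \cdot \frac{1}{238518} = - \frac{204494}{165705} + \frac{26963}{79506} = - \frac{3930198683}{4391513910}$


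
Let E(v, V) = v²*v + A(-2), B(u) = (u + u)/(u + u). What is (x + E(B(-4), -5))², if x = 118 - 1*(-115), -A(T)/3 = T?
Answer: 57600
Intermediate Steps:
A(T) = -3*T
B(u) = 1 (B(u) = (2*u)/((2*u)) = (2*u)*(1/(2*u)) = 1)
E(v, V) = 6 + v³ (E(v, V) = v²*v - 3*(-2) = v³ + 6 = 6 + v³)
x = 233 (x = 118 + 115 = 233)
(x + E(B(-4), -5))² = (233 + (6 + 1³))² = (233 + (6 + 1))² = (233 + 7)² = 240² = 57600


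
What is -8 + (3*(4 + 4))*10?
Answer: 232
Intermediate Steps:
-8 + (3*(4 + 4))*10 = -8 + (3*8)*10 = -8 + 24*10 = -8 + 240 = 232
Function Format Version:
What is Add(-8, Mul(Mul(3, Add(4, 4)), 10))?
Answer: 232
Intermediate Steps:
Add(-8, Mul(Mul(3, Add(4, 4)), 10)) = Add(-8, Mul(Mul(3, 8), 10)) = Add(-8, Mul(24, 10)) = Add(-8, 240) = 232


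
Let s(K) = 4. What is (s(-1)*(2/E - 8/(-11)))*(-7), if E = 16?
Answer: -525/22 ≈ -23.864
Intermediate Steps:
(s(-1)*(2/E - 8/(-11)))*(-7) = (4*(2/16 - 8/(-11)))*(-7) = (4*(2*(1/16) - 8*(-1/11)))*(-7) = (4*(1/8 + 8/11))*(-7) = (4*(75/88))*(-7) = (75/22)*(-7) = -525/22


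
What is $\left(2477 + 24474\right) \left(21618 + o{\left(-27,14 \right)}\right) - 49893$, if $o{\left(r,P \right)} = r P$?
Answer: $572389347$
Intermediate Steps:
$o{\left(r,P \right)} = P r$
$\left(2477 + 24474\right) \left(21618 + o{\left(-27,14 \right)}\right) - 49893 = \left(2477 + 24474\right) \left(21618 + 14 \left(-27\right)\right) - 49893 = 26951 \left(21618 - 378\right) - 49893 = 26951 \cdot 21240 - 49893 = 572439240 - 49893 = 572389347$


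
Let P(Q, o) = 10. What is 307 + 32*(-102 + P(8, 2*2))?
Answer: -2637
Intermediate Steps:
307 + 32*(-102 + P(8, 2*2)) = 307 + 32*(-102 + 10) = 307 + 32*(-92) = 307 - 2944 = -2637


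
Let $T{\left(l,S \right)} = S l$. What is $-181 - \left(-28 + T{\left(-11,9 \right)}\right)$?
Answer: $-54$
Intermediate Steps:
$-181 - \left(-28 + T{\left(-11,9 \right)}\right) = -181 - \left(-28 + 9 \left(-11\right)\right) = -181 - \left(-28 - 99\right) = -181 - -127 = -181 + 127 = -54$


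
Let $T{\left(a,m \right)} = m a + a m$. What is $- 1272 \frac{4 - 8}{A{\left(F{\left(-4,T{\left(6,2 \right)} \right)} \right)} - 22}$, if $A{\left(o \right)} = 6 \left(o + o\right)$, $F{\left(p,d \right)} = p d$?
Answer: $- \frac{2544}{587} \approx -4.3339$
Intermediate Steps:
$T{\left(a,m \right)} = 2 a m$ ($T{\left(a,m \right)} = a m + a m = 2 a m$)
$F{\left(p,d \right)} = d p$
$A{\left(o \right)} = 12 o$ ($A{\left(o \right)} = 6 \cdot 2 o = 12 o$)
$- 1272 \frac{4 - 8}{A{\left(F{\left(-4,T{\left(6,2 \right)} \right)} \right)} - 22} = - 1272 \frac{4 - 8}{12 \cdot 2 \cdot 6 \cdot 2 \left(-4\right) - 22} = - 1272 \left(- \frac{4}{12 \cdot 24 \left(-4\right) - 22}\right) = - 1272 \left(- \frac{4}{12 \left(-96\right) - 22}\right) = - 1272 \left(- \frac{4}{-1152 - 22}\right) = - 1272 \left(- \frac{4}{-1174}\right) = - 1272 \left(\left(-4\right) \left(- \frac{1}{1174}\right)\right) = \left(-1272\right) \frac{2}{587} = - \frac{2544}{587}$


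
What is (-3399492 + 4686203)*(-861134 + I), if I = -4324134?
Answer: -6671941373548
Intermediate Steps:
(-3399492 + 4686203)*(-861134 + I) = (-3399492 + 4686203)*(-861134 - 4324134) = 1286711*(-5185268) = -6671941373548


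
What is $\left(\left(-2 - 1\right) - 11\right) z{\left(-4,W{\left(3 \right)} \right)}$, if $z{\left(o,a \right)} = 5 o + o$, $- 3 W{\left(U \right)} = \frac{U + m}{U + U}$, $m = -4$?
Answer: $336$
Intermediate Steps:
$W{\left(U \right)} = - \frac{-4 + U}{6 U}$ ($W{\left(U \right)} = - \frac{\left(U - 4\right) \frac{1}{U + U}}{3} = - \frac{\left(-4 + U\right) \frac{1}{2 U}}{3} = - \frac{\frac{1}{2} \frac{1}{U} \left(-4 + U\right)}{3} = - \frac{-4 + U}{6 U}$)
$z{\left(o,a \right)} = 6 o$
$\left(\left(-2 - 1\right) - 11\right) z{\left(-4,W{\left(3 \right)} \right)} = \left(\left(-2 - 1\right) - 11\right) 6 \left(-4\right) = \left(\left(-2 - 1\right) - 11\right) \left(-24\right) = \left(-3 - 11\right) \left(-24\right) = \left(-14\right) \left(-24\right) = 336$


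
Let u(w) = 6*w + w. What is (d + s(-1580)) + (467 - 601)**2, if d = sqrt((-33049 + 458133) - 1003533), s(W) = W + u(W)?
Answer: 5316 + I*sqrt(578449) ≈ 5316.0 + 760.56*I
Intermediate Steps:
u(w) = 7*w
s(W) = 8*W (s(W) = W + 7*W = 8*W)
d = I*sqrt(578449) (d = sqrt(425084 - 1003533) = sqrt(-578449) = I*sqrt(578449) ≈ 760.56*I)
(d + s(-1580)) + (467 - 601)**2 = (I*sqrt(578449) + 8*(-1580)) + (467 - 601)**2 = (I*sqrt(578449) - 12640) + (-134)**2 = (-12640 + I*sqrt(578449)) + 17956 = 5316 + I*sqrt(578449)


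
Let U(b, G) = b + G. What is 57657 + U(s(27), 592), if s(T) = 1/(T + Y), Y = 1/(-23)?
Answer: 36114403/620 ≈ 58249.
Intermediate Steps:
Y = -1/23 ≈ -0.043478
s(T) = 1/(-1/23 + T) (s(T) = 1/(T - 1/23) = 1/(-1/23 + T))
U(b, G) = G + b
57657 + U(s(27), 592) = 57657 + (592 + 23/(-1 + 23*27)) = 57657 + (592 + 23/(-1 + 621)) = 57657 + (592 + 23/620) = 57657 + 367063/620 = 36114403/620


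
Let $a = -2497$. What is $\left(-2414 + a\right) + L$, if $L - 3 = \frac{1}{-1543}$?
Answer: $- \frac{7573045}{1543} \approx -4908.0$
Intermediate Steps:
$L = \frac{4628}{1543}$ ($L = 3 + \frac{1}{-1543} = 3 - \frac{1}{1543} = \frac{4628}{1543} \approx 2.9994$)
$\left(-2414 + a\right) + L = \left(-2414 - 2497\right) + \frac{4628}{1543} = -4911 + \frac{4628}{1543} = - \frac{7573045}{1543}$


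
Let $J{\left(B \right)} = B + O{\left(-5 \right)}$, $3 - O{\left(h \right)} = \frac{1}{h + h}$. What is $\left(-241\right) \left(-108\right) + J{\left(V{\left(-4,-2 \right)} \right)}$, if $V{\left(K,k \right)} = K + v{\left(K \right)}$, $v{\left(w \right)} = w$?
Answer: $\frac{260231}{10} \approx 26023.0$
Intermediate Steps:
$V{\left(K,k \right)} = 2 K$ ($V{\left(K,k \right)} = K + K = 2 K$)
$O{\left(h \right)} = 3 - \frac{1}{2 h}$ ($O{\left(h \right)} = 3 - \frac{1}{h + h} = 3 - \frac{1}{2 h}$)
$J{\left(B \right)} = \frac{31}{10} + B$ ($J{\left(B \right)} = B + \left(3 - \frac{1}{2 \left(-5\right)}\right) = B + \left(3 - - \frac{1}{10}\right) = B + \left(3 + \frac{1}{10}\right) = B + \frac{31}{10} = \frac{31}{10} + B$)
$\left(-241\right) \left(-108\right) + J{\left(V{\left(-4,-2 \right)} \right)} = \left(-241\right) \left(-108\right) + \left(\frac{31}{10} + 2 \left(-4\right)\right) = 26028 + \left(\frac{31}{10} - 8\right) = 26028 - \frac{49}{10} = \frac{260231}{10}$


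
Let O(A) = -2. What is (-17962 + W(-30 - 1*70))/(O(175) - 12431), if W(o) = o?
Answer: 18062/12433 ≈ 1.4527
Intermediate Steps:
(-17962 + W(-30 - 1*70))/(O(175) - 12431) = (-17962 + (-30 - 1*70))/(-2 - 12431) = (-17962 + (-30 - 70))/(-12433) = (-17962 - 100)*(-1/12433) = -18062*(-1/12433) = 18062/12433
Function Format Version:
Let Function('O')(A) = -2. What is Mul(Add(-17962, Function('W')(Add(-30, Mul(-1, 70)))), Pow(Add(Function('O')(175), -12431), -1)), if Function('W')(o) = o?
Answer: Rational(18062, 12433) ≈ 1.4527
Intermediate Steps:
Mul(Add(-17962, Function('W')(Add(-30, Mul(-1, 70)))), Pow(Add(Function('O')(175), -12431), -1)) = Mul(Add(-17962, Add(-30, Mul(-1, 70))), Pow(Add(-2, -12431), -1)) = Mul(Add(-17962, Add(-30, -70)), Pow(-12433, -1)) = Mul(Add(-17962, -100), Rational(-1, 12433)) = Mul(-18062, Rational(-1, 12433)) = Rational(18062, 12433)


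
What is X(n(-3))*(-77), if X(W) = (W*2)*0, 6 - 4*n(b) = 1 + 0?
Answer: 0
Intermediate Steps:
n(b) = 5/4 (n(b) = 3/2 - (1 + 0)/4 = 3/2 - ¼*1 = 3/2 - ¼ = 5/4)
X(W) = 0 (X(W) = (2*W)*0 = 0)
X(n(-3))*(-77) = 0*(-77) = 0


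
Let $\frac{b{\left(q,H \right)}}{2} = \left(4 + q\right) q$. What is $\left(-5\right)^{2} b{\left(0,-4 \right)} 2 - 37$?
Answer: $-37$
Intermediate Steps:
$b{\left(q,H \right)} = 2 q \left(4 + q\right)$ ($b{\left(q,H \right)} = 2 \left(4 + q\right) q = 2 q \left(4 + q\right)$)
$\left(-5\right)^{2} b{\left(0,-4 \right)} 2 - 37 = \left(-5\right)^{2} \cdot 2 \cdot 0 \left(4 + 0\right) 2 - 37 = 25 \cdot 2 \cdot 0 \cdot 4 \cdot 2 - 37 = 25 \cdot 0 \cdot 2 - 37 = 25 \cdot 0 - 37 = 0 - 37 = -37$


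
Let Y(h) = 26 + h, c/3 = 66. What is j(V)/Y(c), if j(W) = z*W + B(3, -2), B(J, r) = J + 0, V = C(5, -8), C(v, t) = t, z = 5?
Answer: -37/224 ≈ -0.16518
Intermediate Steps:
V = -8
c = 198 (c = 3*66 = 198)
B(J, r) = J
j(W) = 3 + 5*W (j(W) = 5*W + 3 = 3 + 5*W)
j(V)/Y(c) = (3 + 5*(-8))/(26 + 198) = (3 - 40)/224 = -37*1/224 = -37/224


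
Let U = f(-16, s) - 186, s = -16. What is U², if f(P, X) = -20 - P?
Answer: 36100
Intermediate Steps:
U = -190 (U = (-20 - 1*(-16)) - 186 = (-20 + 16) - 186 = -4 - 186 = -190)
U² = (-190)² = 36100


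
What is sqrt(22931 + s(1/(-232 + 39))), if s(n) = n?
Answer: sqrt(854156626)/193 ≈ 151.43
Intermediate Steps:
sqrt(22931 + s(1/(-232 + 39))) = sqrt(22931 + 1/(-232 + 39)) = sqrt(22931 + 1/(-193)) = sqrt(22931 - 1/193) = sqrt(4425682/193) = sqrt(854156626)/193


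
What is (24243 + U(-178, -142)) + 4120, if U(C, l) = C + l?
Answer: 28043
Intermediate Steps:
(24243 + U(-178, -142)) + 4120 = (24243 + (-178 - 142)) + 4120 = (24243 - 320) + 4120 = 23923 + 4120 = 28043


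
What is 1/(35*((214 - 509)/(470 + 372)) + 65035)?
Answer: 842/54749145 ≈ 1.5379e-5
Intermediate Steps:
1/(35*((214 - 509)/(470 + 372)) + 65035) = 1/(35*(-295/842) + 65035) = 1/(-10325/842 + 65035) = 1/(54749145/842) = 842/54749145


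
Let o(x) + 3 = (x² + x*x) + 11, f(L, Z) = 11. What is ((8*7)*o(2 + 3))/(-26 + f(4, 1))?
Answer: -3248/15 ≈ -216.53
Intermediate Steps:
o(x) = 8 + 2*x² (o(x) = -3 + ((x² + x*x) + 11) = -3 + ((x² + x²) + 11) = -3 + (2*x² + 11) = -3 + (11 + 2*x²) = 8 + 2*x²)
((8*7)*o(2 + 3))/(-26 + f(4, 1)) = ((8*7)*(8 + 2*(2 + 3)²))/(-26 + 11) = (56*(8 + 2*5²))/(-15) = (56*(8 + 2*25))*(-1/15) = (56*(8 + 50))*(-1/15) = (56*58)*(-1/15) = 3248*(-1/15) = -3248/15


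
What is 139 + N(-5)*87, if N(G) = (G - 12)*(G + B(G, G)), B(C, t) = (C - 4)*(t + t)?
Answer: -125576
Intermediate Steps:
B(C, t) = 2*t*(-4 + C) (B(C, t) = (-4 + C)*(2*t) = 2*t*(-4 + C))
N(G) = (-12 + G)*(G + 2*G*(-4 + G)) (N(G) = (G - 12)*(G + 2*G*(-4 + G)) = (-12 + G)*(G + 2*G*(-4 + G)))
139 + N(-5)*87 = 139 - 5*(84 - 31*(-5) + 2*(-5)²)*87 = 139 - 5*(84 + 155 + 2*25)*87 = 139 - 5*(84 + 155 + 50)*87 = 139 - 5*289*87 = 139 - 1445*87 = 139 - 125715 = -125576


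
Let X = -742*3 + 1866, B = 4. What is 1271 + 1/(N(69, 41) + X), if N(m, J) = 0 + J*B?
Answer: 249115/196 ≈ 1271.0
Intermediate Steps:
N(m, J) = 4*J (N(m, J) = 0 + J*4 = 0 + 4*J = 4*J)
X = -360 (X = -2226 + 1866 = -360)
1271 + 1/(N(69, 41) + X) = 1271 + 1/(4*41 - 360) = 1271 + 1/(164 - 360) = 1271 + 1/(-196) = 1271 - 1/196 = 249115/196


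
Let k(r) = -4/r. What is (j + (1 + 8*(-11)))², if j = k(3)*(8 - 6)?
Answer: 72361/9 ≈ 8040.1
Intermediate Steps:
j = -8/3 (j = (-4/3)*(8 - 6) = -4*⅓*2 = -4/3*2 = -8/3 ≈ -2.6667)
(j + (1 + 8*(-11)))² = (-8/3 + (1 + 8*(-11)))² = (-8/3 + (1 - 88))² = (-8/3 - 87)² = (-269/3)² = 72361/9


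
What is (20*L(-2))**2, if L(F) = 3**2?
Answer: 32400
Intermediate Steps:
L(F) = 9
(20*L(-2))**2 = (20*9)**2 = 180**2 = 32400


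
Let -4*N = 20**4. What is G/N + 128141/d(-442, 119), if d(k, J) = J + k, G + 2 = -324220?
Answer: -2510458147/6460000 ≈ -388.62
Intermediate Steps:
G = -324222 (G = -2 - 324220 = -324222)
N = -40000 (N = -1/4*20**4 = -1/4*160000 = -40000)
G/N + 128141/d(-442, 119) = -324222/(-40000) + 128141/(119 - 442) = -324222*(-1/40000) + 128141/(-323) = 162111/20000 + 128141*(-1/323) = 162111/20000 - 128141/323 = -2510458147/6460000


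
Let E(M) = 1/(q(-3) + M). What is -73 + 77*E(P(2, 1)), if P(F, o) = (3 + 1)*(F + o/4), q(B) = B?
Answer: -361/6 ≈ -60.167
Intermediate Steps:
P(F, o) = o + 4*F (P(F, o) = 4*(F + o*(¼)) = 4*(F + o/4) = o + 4*F)
E(M) = 1/(-3 + M)
-73 + 77*E(P(2, 1)) = -73 + 77/(-3 + (1 + 4*2)) = -73 + 77/(-3 + (1 + 8)) = -73 + 77/(-3 + 9) = -73 + 77/6 = -361/6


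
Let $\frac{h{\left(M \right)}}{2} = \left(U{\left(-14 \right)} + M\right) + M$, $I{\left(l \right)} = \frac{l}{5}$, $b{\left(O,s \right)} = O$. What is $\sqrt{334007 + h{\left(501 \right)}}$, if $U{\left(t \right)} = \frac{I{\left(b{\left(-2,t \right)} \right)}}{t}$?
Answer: $\frac{\sqrt{411613545}}{35} \approx 579.67$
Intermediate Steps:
$I{\left(l \right)} = \frac{l}{5}$ ($I{\left(l \right)} = l \frac{1}{5} = \frac{l}{5}$)
$U{\left(t \right)} = - \frac{2}{5 t}$ ($U{\left(t \right)} = \frac{\frac{1}{5} \left(-2\right)}{t} = - \frac{2}{5 t}$)
$h{\left(M \right)} = \frac{2}{35} + 4 M$ ($h{\left(M \right)} = 2 \left(\left(- \frac{2}{5 \left(-14\right)} + M\right) + M\right) = 2 \left(\left(\left(- \frac{2}{5}\right) \left(- \frac{1}{14}\right) + M\right) + M\right) = 2 \left(\left(\frac{1}{35} + M\right) + M\right) = 2 \left(\frac{1}{35} + 2 M\right) = \frac{2}{35} + 4 M$)
$\sqrt{334007 + h{\left(501 \right)}} = \sqrt{334007 + \left(\frac{2}{35} + 4 \cdot 501\right)} = \sqrt{334007 + \left(\frac{2}{35} + 2004\right)} = \sqrt{334007 + \frac{70142}{35}} = \sqrt{\frac{11760387}{35}} = \frac{\sqrt{411613545}}{35}$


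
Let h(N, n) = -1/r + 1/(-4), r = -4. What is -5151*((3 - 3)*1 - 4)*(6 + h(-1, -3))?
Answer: 123624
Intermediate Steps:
h(N, n) = 0 (h(N, n) = -1/(-4) + 1/(-4) = -1*(-1/4) + 1*(-1/4) = 1/4 - 1/4 = 0)
-5151*((3 - 3)*1 - 4)*(6 + h(-1, -3)) = -5151*((3 - 3)*1 - 4)*(6 + 0) = -5151*(0*1 - 4)*6 = -5151*(0 - 4)*6 = -(-20604)*6 = -5151*(-24) = 123624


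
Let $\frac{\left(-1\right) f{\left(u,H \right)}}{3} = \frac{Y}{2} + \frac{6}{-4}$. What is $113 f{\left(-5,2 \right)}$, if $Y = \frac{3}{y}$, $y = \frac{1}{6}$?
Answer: $- \frac{5085}{2} \approx -2542.5$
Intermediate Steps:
$y = \frac{1}{6} \approx 0.16667$
$Y = 18$ ($Y = 3 \frac{1}{\frac{1}{6}} = 3 \cdot 6 = 18$)
$f{\left(u,H \right)} = - \frac{45}{2}$ ($f{\left(u,H \right)} = - 3 \left(\frac{18}{2} + \frac{6}{-4}\right) = - 3 \left(18 \cdot \frac{1}{2} + 6 \left(- \frac{1}{4}\right)\right) = - 3 \left(9 - \frac{3}{2}\right) = \left(-3\right) \frac{15}{2} = - \frac{45}{2}$)
$113 f{\left(-5,2 \right)} = 113 \left(- \frac{45}{2}\right) = - \frac{5085}{2}$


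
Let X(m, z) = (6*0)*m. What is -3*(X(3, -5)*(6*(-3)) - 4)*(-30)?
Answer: -360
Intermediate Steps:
X(m, z) = 0 (X(m, z) = 0*m = 0)
-3*(X(3, -5)*(6*(-3)) - 4)*(-30) = -3*(0*(6*(-3)) - 4)*(-30) = -3*(0*(-18) - 4)*(-30) = -3*(0 - 4)*(-30) = -3*(-4)*(-30) = 12*(-30) = -360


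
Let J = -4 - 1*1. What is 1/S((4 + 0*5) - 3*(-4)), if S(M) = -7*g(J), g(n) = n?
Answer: 1/35 ≈ 0.028571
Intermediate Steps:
J = -5 (J = -4 - 1 = -5)
S(M) = 35 (S(M) = -7*(-5) = 35)
1/S((4 + 0*5) - 3*(-4)) = 1/35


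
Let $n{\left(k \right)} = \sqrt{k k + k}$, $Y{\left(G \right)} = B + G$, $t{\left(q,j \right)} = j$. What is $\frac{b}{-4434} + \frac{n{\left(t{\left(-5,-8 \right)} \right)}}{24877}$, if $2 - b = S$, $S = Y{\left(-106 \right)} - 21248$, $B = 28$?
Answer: $- \frac{10664}{2217} + \frac{2 \sqrt{14}}{24877} \approx -4.8098$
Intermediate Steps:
$Y{\left(G \right)} = 28 + G$
$n{\left(k \right)} = \sqrt{k + k^{2}}$ ($n{\left(k \right)} = \sqrt{k^{2} + k} = \sqrt{k + k^{2}}$)
$S = -21326$ ($S = \left(28 - 106\right) - 21248 = -78 - 21248 = -21326$)
$b = 21328$ ($b = 2 - -21326 = 2 + 21326 = 21328$)
$\frac{b}{-4434} + \frac{n{\left(t{\left(-5,-8 \right)} \right)}}{24877} = \frac{21328}{-4434} + \frac{\sqrt{- 8 \left(1 - 8\right)}}{24877} = 21328 \left(- \frac{1}{4434}\right) + \sqrt{\left(-8\right) \left(-7\right)} \frac{1}{24877} = - \frac{10664}{2217} + \sqrt{56} \cdot \frac{1}{24877} = - \frac{10664}{2217} + 2 \sqrt{14} \cdot \frac{1}{24877} = - \frac{10664}{2217} + \frac{2 \sqrt{14}}{24877}$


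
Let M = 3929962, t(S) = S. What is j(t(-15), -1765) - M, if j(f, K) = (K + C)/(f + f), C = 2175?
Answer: -11789927/3 ≈ -3.9300e+6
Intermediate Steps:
j(f, K) = (2175 + K)/(2*f) (j(f, K) = (K + 2175)/(f + f) = (2175 + K)/((2*f)) = (2175 + K)*(1/(2*f)) = (2175 + K)/(2*f))
j(t(-15), -1765) - M = (½)*(2175 - 1765)/(-15) - 1*3929962 = (½)*(-1/15)*410 - 3929962 = -41/3 - 3929962 = -11789927/3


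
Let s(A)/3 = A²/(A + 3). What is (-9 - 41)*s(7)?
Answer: -735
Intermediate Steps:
s(A) = 3*A²/(3 + A) (s(A) = 3*(A²/(A + 3)) = 3*(A²/(3 + A)) = 3*A²/(3 + A))
(-9 - 41)*s(7) = (-9 - 41)*(3*7²/(3 + 7)) = -150*49/10 = -50*147/10 = -735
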